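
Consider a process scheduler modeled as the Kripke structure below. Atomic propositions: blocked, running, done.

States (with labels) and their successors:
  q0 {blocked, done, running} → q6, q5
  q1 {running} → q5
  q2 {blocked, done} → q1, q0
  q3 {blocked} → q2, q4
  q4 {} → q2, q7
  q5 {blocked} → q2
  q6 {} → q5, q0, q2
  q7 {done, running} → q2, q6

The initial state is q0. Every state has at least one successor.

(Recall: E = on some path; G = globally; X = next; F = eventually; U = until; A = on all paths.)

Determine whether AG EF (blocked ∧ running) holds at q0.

Holds

States satisfying EF (blocked ∧ running): {q0, q1, q2, q3, q4, q5, q6, q7}.
States satisfying AG EF (blocked ∧ running): {q0, q1, q2, q3, q4, q5, q6, q7}.
Every state reachable from q0 satisfies EF (blocked ∧ running).
q0 ∈ Sat(AG EF (blocked ∧ running)).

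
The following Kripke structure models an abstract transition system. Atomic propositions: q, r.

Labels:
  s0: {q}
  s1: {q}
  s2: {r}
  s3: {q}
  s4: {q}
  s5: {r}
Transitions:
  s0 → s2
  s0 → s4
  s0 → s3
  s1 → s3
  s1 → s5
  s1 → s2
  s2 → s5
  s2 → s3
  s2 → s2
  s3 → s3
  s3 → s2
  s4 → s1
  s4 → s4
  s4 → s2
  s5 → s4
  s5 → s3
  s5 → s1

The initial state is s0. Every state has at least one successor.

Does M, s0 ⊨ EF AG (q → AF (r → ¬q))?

Yes

States satisfying AG (q → AF (r → ¬q)): {s0, s1, s2, s3, s4, s5}.
States satisfying EF AG (q → AF (r → ¬q)): {s0, s1, s2, s3, s4, s5}.
Some path from s0 reaches a state where AG (q → AF (r → ¬q)) holds.
s0 ∈ Sat(EF AG (q → AF (r → ¬q))).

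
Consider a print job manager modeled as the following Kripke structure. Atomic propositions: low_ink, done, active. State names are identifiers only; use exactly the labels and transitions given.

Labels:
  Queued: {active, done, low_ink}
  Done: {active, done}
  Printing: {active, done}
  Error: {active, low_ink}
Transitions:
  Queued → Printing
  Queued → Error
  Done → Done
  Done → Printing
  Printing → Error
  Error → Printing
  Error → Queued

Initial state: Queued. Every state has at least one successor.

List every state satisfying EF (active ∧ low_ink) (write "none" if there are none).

States satisfying active ∧ low_ink: {Queued, Error}.
States satisfying EF (active ∧ low_ink): {Queued, Done, Printing, Error}.

{Queued, Done, Printing, Error}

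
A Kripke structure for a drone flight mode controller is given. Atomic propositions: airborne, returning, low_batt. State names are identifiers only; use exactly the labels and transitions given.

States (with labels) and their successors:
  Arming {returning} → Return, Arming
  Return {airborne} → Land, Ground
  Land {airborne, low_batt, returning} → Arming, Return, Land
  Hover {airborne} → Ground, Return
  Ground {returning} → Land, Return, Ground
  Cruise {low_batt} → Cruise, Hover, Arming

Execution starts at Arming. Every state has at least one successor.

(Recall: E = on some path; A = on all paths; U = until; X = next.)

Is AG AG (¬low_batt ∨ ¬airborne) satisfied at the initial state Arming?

States satisfying AG (¬low_batt ∨ ¬airborne): ∅.
States satisfying AG AG (¬low_batt ∨ ¬airborne): ∅.
Arming is reachable from Arming and violates AG (¬low_batt ∨ ¬airborne), so AG fails at Arming.
Arming ∉ Sat(AG AG (¬low_batt ∨ ¬airborne)).

No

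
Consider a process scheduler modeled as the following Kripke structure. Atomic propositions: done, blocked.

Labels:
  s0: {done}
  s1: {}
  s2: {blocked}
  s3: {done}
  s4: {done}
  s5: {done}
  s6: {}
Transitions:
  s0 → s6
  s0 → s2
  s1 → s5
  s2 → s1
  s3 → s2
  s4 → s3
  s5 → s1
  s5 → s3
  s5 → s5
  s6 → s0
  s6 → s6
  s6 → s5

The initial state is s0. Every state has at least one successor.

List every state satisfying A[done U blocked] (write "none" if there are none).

States satisfying done: {s0, s3, s4, s5}.
States satisfying blocked: {s2}.
States satisfying A[done U blocked]: {s2, s3, s4}.

{s2, s3, s4}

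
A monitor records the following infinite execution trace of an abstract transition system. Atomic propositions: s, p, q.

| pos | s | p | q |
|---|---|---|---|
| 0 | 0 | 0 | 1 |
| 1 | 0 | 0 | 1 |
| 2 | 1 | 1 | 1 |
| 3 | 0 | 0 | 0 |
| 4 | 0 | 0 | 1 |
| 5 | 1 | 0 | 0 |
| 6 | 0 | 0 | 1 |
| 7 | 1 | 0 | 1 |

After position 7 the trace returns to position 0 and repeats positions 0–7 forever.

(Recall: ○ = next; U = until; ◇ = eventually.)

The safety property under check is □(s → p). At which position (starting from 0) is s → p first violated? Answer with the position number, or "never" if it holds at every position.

Check s → p at each position in order: 0 ✓, 1 ✓, 2 ✓, 3 ✓, 4 ✓.
At position 5 the labels are {s}, so s → p is false there. This is the first violation.

5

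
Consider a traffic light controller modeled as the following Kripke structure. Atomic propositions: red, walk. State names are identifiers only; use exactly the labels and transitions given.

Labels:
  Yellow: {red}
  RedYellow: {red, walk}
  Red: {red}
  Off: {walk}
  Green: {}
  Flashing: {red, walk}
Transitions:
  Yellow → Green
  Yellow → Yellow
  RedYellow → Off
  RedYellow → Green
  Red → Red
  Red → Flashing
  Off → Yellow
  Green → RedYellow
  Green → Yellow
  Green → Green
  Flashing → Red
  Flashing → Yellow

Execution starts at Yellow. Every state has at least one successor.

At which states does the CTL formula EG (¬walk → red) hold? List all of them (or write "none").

{Yellow, RedYellow, Red, Off, Flashing}

States satisfying ¬walk → red: {Yellow, RedYellow, Red, Off, Flashing}.
States satisfying EG (¬walk → red): {Yellow, RedYellow, Red, Off, Flashing}.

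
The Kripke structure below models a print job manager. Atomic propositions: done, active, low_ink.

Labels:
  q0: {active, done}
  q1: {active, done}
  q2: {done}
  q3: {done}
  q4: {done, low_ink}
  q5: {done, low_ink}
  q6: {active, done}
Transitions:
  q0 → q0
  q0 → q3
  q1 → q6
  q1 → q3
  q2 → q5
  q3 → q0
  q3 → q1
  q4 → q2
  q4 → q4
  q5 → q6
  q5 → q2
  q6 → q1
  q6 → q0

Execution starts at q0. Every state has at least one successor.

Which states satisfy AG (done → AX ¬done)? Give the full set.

none

States satisfying done → AX ¬done: ∅.
States satisfying AG (done → AX ¬done): ∅.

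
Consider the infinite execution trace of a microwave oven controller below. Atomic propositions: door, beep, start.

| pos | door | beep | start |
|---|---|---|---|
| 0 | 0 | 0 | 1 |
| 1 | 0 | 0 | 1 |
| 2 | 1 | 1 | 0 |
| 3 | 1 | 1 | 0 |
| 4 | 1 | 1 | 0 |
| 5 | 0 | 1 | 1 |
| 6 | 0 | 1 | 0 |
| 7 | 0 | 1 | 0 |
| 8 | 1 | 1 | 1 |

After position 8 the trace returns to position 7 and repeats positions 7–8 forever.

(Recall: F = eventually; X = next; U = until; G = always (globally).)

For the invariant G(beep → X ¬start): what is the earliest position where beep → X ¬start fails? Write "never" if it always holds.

4

Check beep → X ¬start at each position in order: 0 ✓, 1 ✓, 2 ✓, 3 ✓.
At position 4 the labels are {beep, door} and the next position 5 has {beep, start}, so beep → X ¬start is false there. This is the first violation.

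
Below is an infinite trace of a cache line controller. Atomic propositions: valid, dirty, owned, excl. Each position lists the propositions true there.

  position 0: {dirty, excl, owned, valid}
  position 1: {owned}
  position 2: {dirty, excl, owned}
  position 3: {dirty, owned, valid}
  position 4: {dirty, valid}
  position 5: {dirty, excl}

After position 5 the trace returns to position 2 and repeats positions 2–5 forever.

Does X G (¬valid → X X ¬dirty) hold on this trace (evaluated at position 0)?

The position after 0 is 1; G (¬valid → X X ¬dirty) is false there.

Violated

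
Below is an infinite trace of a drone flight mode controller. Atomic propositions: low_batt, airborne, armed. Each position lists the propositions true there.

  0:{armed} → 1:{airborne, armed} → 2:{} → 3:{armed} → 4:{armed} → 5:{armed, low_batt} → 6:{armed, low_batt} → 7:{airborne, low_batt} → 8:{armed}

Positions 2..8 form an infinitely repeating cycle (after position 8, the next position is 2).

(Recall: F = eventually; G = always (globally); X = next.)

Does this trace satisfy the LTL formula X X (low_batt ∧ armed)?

The position after 0 is 1; X (low_batt ∧ armed) is false there.

No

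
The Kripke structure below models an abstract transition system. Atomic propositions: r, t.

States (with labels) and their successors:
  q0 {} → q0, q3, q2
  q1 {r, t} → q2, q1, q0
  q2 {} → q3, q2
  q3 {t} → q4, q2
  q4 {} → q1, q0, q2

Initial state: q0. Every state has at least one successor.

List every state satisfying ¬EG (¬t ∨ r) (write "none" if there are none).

States satisfying ¬t ∨ r: {q0, q1, q2, q4}.
States satisfying EG (¬t ∨ r): {q0, q1, q2, q4}.
States satisfying ¬EG (¬t ∨ r): {q3}.

{q3}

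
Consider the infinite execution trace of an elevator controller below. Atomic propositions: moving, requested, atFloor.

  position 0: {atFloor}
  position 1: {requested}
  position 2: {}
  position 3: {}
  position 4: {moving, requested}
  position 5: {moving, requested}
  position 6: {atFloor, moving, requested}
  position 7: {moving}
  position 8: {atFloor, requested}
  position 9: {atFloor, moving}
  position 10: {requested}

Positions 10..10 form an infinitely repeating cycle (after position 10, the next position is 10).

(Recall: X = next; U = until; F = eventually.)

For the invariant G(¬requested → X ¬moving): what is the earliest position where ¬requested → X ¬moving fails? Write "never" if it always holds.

Check ¬requested → X ¬moving at each position in order: 0 ✓, 1 ✓, 2 ✓.
At position 3 the labels are {} and the next position 4 has {moving, requested}, so ¬requested → X ¬moving is false there. This is the first violation.

3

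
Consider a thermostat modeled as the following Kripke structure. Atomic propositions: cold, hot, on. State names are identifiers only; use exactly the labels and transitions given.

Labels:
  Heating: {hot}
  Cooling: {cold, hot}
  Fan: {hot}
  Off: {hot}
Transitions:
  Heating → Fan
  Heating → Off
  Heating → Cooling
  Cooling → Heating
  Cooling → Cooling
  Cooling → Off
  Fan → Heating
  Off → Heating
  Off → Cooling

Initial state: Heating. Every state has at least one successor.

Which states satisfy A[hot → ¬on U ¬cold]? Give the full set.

{Heating, Fan, Off}

States satisfying hot → ¬on: {Heating, Cooling, Fan, Off}.
States satisfying ¬cold: {Heating, Fan, Off}.
States satisfying A[hot → ¬on U ¬cold]: {Heating, Fan, Off}.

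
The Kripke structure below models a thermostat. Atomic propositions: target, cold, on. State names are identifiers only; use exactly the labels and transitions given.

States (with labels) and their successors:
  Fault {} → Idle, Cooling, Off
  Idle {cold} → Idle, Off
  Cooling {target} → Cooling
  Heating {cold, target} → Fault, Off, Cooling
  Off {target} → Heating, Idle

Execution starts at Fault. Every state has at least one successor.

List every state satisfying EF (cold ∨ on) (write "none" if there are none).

States satisfying cold ∨ on: {Idle, Heating}.
States satisfying EF (cold ∨ on): {Fault, Idle, Heating, Off}.

{Fault, Idle, Heating, Off}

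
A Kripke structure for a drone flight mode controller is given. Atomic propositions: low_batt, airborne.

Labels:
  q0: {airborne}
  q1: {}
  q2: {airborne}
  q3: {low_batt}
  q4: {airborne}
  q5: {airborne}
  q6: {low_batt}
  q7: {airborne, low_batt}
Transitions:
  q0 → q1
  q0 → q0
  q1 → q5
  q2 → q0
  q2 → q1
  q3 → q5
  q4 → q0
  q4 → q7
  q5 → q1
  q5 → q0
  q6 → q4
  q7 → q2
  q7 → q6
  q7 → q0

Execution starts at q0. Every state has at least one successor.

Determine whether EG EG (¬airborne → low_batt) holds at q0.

States satisfying EG (¬airborne → low_batt): {q0, q2, q3, q4, q5, q6, q7}.
States satisfying EG EG (¬airborne → low_batt): {q0, q2, q3, q4, q5, q6, q7}.
q0 ∈ Sat(EG EG (¬airborne → low_batt)).

Holds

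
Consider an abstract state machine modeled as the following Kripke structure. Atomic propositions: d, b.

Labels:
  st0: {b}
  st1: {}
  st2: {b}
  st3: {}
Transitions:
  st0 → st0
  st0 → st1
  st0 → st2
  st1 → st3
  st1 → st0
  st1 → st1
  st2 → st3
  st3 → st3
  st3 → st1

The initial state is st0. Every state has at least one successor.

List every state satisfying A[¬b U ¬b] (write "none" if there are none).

{st1, st3}

States satisfying ¬b: {st1, st3}.
States satisfying A[¬b U ¬b]: {st1, st3}.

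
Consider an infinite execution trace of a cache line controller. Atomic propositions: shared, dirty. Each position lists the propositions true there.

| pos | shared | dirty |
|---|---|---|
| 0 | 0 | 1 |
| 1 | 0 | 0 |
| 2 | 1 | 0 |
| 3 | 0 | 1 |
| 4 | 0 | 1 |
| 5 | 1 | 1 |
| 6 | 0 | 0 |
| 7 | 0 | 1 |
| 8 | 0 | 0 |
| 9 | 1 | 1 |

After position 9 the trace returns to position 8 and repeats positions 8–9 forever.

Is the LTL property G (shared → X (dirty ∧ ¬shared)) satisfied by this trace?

shared → X (dirty ∧ ¬shared) must hold at every position from 0 onward. It fails at position 5, so G (shared → X (dirty ∧ ¬shared)) is false.
Positions where shared holds: 2, 5, 9.
Check X (dirty ∧ ¬shared) at each: 2→ok, 5→fails, 9→fails.

No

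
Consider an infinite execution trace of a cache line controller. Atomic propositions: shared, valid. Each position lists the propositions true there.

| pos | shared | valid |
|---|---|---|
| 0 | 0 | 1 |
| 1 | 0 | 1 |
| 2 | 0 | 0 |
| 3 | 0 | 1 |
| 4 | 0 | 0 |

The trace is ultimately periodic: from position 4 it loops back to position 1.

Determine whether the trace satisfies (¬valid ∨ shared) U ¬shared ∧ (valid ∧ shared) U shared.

Walking from position 0: ¬shared first holds at position 0, and ¬valid ∨ shared holds at every earlier position along the way, so (¬valid ∨ shared) U ¬shared holds.
Walking from position 0: at position 0, shared has not yet held and valid ∧ shared fails, so (valid ∧ shared) U shared is false.
At position 0: (¬valid ∨ shared) U ¬shared is true; (valid ∧ shared) U shared is false; so (¬valid ∨ shared) U ¬shared ∧ (valid ∧ shared) U shared is false.

No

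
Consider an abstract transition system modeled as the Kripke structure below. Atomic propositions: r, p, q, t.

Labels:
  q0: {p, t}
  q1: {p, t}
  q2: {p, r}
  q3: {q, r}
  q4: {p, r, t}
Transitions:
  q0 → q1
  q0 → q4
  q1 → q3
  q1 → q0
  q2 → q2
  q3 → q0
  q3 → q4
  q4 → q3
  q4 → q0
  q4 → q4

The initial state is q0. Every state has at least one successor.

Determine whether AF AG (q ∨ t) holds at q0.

States satisfying AG (q ∨ t): {q0, q1, q3, q4}.
States satisfying AF AG (q ∨ t): {q0, q1, q3, q4}.
q0 ∈ Sat(AF AG (q ∨ t)).

Holds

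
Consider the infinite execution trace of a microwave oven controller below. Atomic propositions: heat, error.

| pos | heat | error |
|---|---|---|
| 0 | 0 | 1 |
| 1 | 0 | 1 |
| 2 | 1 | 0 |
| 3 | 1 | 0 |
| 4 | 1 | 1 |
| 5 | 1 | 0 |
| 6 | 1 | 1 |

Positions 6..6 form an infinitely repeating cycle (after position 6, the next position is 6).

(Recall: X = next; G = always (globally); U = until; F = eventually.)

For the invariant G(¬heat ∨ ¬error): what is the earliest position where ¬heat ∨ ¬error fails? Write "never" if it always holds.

Check ¬heat ∨ ¬error at each position in order: 0 ✓, 1 ✓, 2 ✓, 3 ✓.
At position 4 the labels are {error, heat}, so ¬heat ∨ ¬error is false there. This is the first violation.

4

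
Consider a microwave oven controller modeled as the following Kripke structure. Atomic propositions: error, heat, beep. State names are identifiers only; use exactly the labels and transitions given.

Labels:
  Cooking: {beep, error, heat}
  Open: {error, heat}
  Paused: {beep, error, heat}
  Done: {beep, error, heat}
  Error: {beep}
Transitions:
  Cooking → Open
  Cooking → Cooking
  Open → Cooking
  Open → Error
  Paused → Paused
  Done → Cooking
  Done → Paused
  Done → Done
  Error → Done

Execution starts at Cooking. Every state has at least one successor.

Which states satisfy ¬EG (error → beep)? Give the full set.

States satisfying error → beep: {Cooking, Paused, Done, Error}.
States satisfying EG (error → beep): {Cooking, Paused, Done, Error}.
States satisfying ¬EG (error → beep): {Open}.

{Open}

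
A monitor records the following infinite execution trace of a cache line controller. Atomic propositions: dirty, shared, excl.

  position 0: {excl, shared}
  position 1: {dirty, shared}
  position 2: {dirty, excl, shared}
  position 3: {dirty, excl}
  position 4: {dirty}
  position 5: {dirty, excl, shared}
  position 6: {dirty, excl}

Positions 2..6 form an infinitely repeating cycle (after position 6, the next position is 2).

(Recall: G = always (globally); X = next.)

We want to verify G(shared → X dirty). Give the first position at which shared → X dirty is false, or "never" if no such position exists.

never

shared → X dirty holds at every position 0..6, and those are all the positions the trace ever visits, so the invariant G(shared → X dirty) is never violated.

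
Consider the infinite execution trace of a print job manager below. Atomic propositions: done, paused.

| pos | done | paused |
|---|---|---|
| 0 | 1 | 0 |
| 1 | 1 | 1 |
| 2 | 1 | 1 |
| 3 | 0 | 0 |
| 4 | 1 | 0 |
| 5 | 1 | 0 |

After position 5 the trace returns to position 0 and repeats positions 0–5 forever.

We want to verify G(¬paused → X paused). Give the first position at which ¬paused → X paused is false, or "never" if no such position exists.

3

Check ¬paused → X paused at each position in order: 0 ✓, 1 ✓, 2 ✓.
At position 3 the labels are {} and the next position 4 has {done}, so ¬paused → X paused is false there. This is the first violation.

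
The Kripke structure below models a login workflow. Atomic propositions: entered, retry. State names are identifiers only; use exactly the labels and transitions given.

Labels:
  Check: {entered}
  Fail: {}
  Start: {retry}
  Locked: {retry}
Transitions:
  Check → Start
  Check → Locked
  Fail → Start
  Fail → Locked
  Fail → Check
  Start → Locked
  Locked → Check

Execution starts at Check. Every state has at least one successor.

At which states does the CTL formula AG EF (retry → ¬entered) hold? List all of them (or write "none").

States satisfying EF (retry → ¬entered): {Check, Fail, Start, Locked}.
States satisfying AG EF (retry → ¬entered): {Check, Fail, Start, Locked}.

{Check, Fail, Start, Locked}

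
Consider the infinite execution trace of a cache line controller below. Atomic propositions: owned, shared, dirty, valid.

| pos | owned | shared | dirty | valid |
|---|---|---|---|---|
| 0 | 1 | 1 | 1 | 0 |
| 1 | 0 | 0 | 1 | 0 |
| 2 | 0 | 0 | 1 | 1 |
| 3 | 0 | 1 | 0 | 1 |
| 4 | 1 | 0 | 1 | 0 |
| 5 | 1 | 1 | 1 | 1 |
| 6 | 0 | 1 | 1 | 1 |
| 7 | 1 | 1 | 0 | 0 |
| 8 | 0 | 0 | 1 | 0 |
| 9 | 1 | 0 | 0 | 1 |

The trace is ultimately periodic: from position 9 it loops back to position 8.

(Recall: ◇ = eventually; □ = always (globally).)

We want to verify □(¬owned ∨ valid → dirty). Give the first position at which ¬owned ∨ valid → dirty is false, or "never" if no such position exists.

3

Check ¬owned ∨ valid → dirty at each position in order: 0 ✓, 1 ✓, 2 ✓.
At position 3 the labels are {shared, valid}, so ¬owned ∨ valid → dirty is false there. This is the first violation.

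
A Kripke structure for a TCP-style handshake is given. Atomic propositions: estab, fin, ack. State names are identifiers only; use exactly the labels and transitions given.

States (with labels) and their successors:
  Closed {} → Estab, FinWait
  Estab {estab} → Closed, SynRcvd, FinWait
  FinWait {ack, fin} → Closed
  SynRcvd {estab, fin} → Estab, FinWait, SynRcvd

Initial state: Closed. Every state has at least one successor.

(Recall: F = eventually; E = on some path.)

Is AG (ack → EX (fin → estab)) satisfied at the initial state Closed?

Yes

States satisfying ack → EX (fin → estab): {Closed, Estab, FinWait, SynRcvd}.
States satisfying AG (ack → EX (fin → estab)): {Closed, Estab, FinWait, SynRcvd}.
Every state reachable from Closed satisfies ack → EX (fin → estab).
Closed ∈ Sat(AG (ack → EX (fin → estab))).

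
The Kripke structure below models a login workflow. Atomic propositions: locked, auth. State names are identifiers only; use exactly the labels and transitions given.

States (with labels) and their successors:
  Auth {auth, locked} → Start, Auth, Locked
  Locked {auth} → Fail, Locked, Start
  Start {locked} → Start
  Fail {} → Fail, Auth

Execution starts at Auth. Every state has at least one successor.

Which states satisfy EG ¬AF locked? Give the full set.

{Locked, Fail}

States satisfying ¬AF locked: {Locked, Fail}.
States satisfying EG ¬AF locked: {Locked, Fail}.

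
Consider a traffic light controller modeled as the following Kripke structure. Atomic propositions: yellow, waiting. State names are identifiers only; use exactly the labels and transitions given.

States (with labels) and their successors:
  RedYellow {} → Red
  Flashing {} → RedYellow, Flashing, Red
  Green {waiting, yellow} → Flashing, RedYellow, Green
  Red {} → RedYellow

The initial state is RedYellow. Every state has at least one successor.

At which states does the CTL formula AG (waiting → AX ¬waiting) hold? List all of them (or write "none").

{RedYellow, Flashing, Red}

States satisfying waiting → AX ¬waiting: {RedYellow, Flashing, Red}.
States satisfying AG (waiting → AX ¬waiting): {RedYellow, Flashing, Red}.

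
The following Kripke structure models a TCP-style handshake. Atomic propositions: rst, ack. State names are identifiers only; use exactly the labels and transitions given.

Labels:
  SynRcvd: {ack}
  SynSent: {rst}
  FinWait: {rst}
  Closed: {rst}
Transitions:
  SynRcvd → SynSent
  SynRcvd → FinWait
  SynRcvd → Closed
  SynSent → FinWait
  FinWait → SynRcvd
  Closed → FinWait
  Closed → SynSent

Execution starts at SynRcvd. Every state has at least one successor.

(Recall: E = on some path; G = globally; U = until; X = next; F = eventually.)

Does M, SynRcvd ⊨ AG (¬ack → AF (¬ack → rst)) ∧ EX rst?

Yes

States satisfying ¬ack → AF (¬ack → rst): {SynRcvd, SynSent, FinWait, Closed}.
States satisfying AG (¬ack → AF (¬ack → rst)): {SynRcvd, SynSent, FinWait, Closed}.
States satisfying rst: {SynSent, FinWait, Closed}.
States satisfying EX rst: {SynRcvd, SynSent, Closed}.
States satisfying AG (¬ack → AF (¬ack → rst)) ∧ EX rst: {SynRcvd, SynSent, Closed}.
SynRcvd ∈ Sat(AG (¬ack → AF (¬ack → rst)) ∧ EX rst).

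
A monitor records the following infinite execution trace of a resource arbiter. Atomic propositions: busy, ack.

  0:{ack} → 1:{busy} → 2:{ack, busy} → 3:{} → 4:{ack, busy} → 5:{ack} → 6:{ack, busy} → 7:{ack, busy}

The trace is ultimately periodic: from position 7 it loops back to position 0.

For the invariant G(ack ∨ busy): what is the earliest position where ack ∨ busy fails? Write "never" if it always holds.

3

Check ack ∨ busy at each position in order: 0 ✓, 1 ✓, 2 ✓.
At position 3 the labels are {}, so ack ∨ busy is false there. This is the first violation.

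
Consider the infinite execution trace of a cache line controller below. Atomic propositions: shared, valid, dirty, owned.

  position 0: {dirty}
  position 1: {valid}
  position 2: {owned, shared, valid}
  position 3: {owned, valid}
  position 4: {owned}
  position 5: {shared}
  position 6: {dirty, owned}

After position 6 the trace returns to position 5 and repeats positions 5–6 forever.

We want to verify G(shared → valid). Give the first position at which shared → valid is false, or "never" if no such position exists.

5

Check shared → valid at each position in order: 0 ✓, 1 ✓, 2 ✓, 3 ✓, 4 ✓.
At position 5 the labels are {shared}, so shared → valid is false there. This is the first violation.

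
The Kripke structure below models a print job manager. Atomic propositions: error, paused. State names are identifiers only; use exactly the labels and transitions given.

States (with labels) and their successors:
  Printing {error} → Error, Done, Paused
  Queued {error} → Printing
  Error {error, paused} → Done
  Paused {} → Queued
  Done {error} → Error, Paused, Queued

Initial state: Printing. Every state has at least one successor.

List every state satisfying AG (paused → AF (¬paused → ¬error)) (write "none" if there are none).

States satisfying paused → AF (¬paused → ¬error): {Printing, Queued, Error, Paused, Done}.
States satisfying AG (paused → AF (¬paused → ¬error)): {Printing, Queued, Error, Paused, Done}.

{Printing, Queued, Error, Paused, Done}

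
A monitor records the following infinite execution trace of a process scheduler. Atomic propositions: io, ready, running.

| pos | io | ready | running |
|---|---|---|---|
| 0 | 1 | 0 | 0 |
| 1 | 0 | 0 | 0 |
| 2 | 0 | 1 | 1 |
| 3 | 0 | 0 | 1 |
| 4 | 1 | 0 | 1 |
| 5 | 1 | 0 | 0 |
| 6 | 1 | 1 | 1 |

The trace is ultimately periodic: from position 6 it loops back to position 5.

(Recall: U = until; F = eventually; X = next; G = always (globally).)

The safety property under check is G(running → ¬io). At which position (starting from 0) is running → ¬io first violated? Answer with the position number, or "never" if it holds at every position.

Check running → ¬io at each position in order: 0 ✓, 1 ✓, 2 ✓, 3 ✓.
At position 4 the labels are {io, running}, so running → ¬io is false there. This is the first violation.

4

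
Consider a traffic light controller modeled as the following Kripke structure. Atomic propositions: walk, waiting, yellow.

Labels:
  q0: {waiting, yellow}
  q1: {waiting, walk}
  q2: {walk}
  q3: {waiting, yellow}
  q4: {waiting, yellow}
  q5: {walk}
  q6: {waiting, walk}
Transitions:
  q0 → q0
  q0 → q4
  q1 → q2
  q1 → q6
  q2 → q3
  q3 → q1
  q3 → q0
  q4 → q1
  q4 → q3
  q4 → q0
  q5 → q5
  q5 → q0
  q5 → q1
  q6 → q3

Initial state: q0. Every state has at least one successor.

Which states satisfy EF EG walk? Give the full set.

States satisfying EG walk: {q5}.
States satisfying EF EG walk: {q5}.

{q5}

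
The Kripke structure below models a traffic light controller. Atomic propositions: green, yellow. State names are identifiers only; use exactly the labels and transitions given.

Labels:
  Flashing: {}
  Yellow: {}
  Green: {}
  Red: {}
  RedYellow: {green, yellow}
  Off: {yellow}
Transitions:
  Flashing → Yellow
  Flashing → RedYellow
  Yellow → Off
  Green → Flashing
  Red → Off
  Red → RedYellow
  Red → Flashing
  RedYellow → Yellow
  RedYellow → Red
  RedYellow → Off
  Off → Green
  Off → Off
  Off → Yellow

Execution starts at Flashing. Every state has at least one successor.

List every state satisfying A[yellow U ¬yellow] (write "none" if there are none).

{Flashing, Yellow, Green, Red}

States satisfying yellow: {RedYellow, Off}.
States satisfying ¬yellow: {Flashing, Yellow, Green, Red}.
States satisfying A[yellow U ¬yellow]: {Flashing, Yellow, Green, Red}.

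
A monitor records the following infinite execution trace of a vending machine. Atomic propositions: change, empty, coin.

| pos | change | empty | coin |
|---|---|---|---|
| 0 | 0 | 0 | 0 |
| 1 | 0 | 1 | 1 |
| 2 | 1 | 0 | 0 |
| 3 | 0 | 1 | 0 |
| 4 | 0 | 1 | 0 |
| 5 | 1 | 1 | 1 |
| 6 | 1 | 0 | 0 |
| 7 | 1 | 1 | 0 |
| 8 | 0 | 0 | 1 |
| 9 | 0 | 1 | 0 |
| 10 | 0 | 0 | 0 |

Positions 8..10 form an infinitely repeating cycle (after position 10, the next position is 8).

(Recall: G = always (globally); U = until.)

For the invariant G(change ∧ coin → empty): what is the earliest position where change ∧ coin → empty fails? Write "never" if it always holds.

change ∧ coin → empty holds at every position 0..10, and those are all the positions the trace ever visits, so the invariant G(change ∧ coin → empty) is never violated.

never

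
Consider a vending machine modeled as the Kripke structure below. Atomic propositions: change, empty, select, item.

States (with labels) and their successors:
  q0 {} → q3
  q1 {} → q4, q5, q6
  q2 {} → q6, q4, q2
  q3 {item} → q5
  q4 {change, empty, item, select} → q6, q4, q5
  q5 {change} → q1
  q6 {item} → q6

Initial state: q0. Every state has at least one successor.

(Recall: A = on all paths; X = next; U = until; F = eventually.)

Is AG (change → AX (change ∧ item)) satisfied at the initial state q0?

States satisfying change → AX (change ∧ item): {q0, q1, q2, q3, q6}.
States satisfying AG (change → AX (change ∧ item)): {q6}.
q4 is reachable from q0 and violates change → AX (change ∧ item), so AG fails at q0.
q0 ∉ Sat(AG (change → AX (change ∧ item))).

Does not hold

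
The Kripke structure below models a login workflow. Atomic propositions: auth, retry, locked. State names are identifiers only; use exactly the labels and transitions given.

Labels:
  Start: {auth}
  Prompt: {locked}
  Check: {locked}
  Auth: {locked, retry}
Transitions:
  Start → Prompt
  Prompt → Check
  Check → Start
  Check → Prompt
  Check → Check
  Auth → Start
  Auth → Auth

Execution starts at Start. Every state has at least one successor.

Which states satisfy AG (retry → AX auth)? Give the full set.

States satisfying retry → AX auth: {Start, Prompt, Check}.
States satisfying AG (retry → AX auth): {Start, Prompt, Check}.

{Start, Prompt, Check}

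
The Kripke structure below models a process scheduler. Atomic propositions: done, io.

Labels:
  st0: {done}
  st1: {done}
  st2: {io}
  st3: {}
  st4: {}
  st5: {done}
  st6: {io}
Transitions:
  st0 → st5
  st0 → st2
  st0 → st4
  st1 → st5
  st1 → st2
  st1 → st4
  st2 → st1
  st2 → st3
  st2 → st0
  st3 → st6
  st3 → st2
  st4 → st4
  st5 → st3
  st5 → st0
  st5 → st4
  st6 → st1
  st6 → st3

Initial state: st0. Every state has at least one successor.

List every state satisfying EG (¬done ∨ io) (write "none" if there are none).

{st2, st3, st4, st6}

States satisfying ¬done ∨ io: {st2, st3, st4, st6}.
States satisfying EG (¬done ∨ io): {st2, st3, st4, st6}.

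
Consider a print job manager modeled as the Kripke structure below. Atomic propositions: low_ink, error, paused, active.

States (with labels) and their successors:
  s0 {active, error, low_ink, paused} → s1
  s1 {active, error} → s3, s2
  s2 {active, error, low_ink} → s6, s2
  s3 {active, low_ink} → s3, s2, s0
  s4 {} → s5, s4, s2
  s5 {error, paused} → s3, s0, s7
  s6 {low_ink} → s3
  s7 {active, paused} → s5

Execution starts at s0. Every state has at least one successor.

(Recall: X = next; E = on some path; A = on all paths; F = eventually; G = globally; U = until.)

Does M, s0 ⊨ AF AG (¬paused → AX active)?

States satisfying AG (¬paused → AX active): ∅.
States satisfying AF AG (¬paused → AX active): ∅.
There is a path from s0 along which AG (¬paused → AX active) never holds.
s0 ∉ Sat(AF AG (¬paused → AX active)).

Does not hold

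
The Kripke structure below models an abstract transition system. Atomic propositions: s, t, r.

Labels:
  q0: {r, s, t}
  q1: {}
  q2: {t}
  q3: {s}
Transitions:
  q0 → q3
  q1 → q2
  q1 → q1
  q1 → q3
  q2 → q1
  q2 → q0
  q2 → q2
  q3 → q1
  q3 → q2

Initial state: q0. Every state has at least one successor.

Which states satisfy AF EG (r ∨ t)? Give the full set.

{q2}

States satisfying EG (r ∨ t): {q2}.
States satisfying AF EG (r ∨ t): {q2}.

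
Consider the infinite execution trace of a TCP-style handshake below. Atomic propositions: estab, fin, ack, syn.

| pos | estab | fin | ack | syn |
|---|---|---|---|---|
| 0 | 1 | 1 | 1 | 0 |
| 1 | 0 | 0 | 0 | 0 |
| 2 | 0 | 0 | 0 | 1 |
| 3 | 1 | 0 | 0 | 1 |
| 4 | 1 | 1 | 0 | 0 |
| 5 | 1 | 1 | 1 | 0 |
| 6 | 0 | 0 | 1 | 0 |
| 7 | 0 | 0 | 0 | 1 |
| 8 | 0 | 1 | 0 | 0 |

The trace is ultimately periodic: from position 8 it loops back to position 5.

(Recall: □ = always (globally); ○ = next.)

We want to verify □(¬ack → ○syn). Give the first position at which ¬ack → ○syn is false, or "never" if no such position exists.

Check ¬ack → ○syn at each position in order: 0 ✓, 1 ✓, 2 ✓.
At position 3 the labels are {estab, syn} and the next position 4 has {estab, fin}, so ¬ack → ○syn is false there. This is the first violation.

3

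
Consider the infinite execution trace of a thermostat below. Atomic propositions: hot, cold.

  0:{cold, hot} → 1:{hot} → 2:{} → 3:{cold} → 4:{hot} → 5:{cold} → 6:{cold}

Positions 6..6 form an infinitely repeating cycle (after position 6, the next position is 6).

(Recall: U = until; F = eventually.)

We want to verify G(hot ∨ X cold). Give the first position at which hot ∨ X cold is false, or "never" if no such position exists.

Check hot ∨ X cold at each position in order: 0 ✓, 1 ✓, 2 ✓.
At position 3 the labels are {cold} and the next position 4 has {hot}, so hot ∨ X cold is false there. This is the first violation.

3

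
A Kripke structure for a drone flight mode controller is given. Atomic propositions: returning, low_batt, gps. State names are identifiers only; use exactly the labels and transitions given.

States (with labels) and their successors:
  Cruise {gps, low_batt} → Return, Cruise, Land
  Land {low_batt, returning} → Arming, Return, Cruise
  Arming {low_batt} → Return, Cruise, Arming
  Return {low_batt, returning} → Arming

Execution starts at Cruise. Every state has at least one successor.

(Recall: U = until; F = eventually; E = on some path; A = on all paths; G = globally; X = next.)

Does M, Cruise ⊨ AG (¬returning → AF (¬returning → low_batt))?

Yes

States satisfying ¬returning → AF (¬returning → low_batt): {Cruise, Land, Arming, Return}.
States satisfying AG (¬returning → AF (¬returning → low_batt)): {Cruise, Land, Arming, Return}.
Every state reachable from Cruise satisfies ¬returning → AF (¬returning → low_batt).
Cruise ∈ Sat(AG (¬returning → AF (¬returning → low_batt))).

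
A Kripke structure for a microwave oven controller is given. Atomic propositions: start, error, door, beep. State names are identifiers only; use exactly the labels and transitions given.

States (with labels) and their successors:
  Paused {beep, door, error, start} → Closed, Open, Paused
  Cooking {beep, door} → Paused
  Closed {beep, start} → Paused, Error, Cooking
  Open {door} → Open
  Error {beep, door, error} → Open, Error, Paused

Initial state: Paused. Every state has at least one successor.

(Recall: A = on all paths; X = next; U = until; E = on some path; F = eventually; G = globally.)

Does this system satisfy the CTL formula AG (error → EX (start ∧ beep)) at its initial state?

States satisfying error → EX (start ∧ beep): {Paused, Cooking, Closed, Open, Error}.
States satisfying AG (error → EX (start ∧ beep)): {Paused, Cooking, Closed, Open, Error}.
Every state reachable from Paused satisfies error → EX (start ∧ beep).
Paused ∈ Sat(AG (error → EX (start ∧ beep))).

Holds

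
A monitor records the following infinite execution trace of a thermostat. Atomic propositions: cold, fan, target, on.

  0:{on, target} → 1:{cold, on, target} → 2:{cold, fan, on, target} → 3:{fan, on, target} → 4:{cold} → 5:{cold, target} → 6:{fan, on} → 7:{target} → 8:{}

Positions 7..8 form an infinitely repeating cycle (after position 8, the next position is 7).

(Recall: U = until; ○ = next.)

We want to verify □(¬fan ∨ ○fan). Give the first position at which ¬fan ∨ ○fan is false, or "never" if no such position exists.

3

Check ¬fan ∨ ○fan at each position in order: 0 ✓, 1 ✓, 2 ✓.
At position 3 the labels are {fan, on, target} and the next position 4 has {cold}, so ¬fan ∨ ○fan is false there. This is the first violation.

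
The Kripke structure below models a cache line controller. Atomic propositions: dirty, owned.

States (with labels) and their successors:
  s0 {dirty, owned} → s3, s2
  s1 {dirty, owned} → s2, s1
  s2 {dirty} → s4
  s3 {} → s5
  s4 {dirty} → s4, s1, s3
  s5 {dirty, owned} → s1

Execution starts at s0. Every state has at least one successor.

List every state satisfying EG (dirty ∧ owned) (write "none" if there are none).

{s1, s5}

States satisfying dirty ∧ owned: {s0, s1, s5}.
States satisfying EG (dirty ∧ owned): {s1, s5}.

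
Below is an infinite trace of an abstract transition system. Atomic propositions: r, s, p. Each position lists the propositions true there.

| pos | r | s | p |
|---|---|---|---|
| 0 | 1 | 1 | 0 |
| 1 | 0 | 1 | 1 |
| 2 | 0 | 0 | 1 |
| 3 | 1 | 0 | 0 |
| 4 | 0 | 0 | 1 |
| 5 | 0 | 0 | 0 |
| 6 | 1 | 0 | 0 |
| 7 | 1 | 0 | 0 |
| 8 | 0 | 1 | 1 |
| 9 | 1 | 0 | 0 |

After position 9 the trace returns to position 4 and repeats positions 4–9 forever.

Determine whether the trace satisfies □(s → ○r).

Does not hold

s → ○r must hold at every position from 0 onward. It fails at position 0, so □(s → ○r) is false.
Positions where s holds: 0, 1, 8.
Check ○r at each: 0→fails, 1→fails, 8→ok.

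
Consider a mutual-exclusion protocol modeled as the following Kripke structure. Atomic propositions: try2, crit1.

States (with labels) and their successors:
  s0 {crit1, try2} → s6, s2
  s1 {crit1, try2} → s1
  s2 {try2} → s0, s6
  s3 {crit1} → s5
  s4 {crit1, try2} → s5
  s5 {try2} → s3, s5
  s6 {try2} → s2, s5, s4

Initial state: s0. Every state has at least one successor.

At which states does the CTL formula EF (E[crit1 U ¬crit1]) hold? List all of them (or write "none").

{s0, s2, s3, s4, s5, s6}

States satisfying E[crit1 U ¬crit1]: {s0, s2, s3, s4, s5, s6}.
States satisfying EF (E[crit1 U ¬crit1]): {s0, s2, s3, s4, s5, s6}.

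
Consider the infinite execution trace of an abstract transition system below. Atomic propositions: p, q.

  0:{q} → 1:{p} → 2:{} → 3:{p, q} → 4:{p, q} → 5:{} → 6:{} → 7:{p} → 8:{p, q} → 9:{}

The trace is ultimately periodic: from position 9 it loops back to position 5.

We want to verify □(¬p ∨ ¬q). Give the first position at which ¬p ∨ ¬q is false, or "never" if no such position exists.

Check ¬p ∨ ¬q at each position in order: 0 ✓, 1 ✓, 2 ✓.
At position 3 the labels are {p, q}, so ¬p ∨ ¬q is false there. This is the first violation.

3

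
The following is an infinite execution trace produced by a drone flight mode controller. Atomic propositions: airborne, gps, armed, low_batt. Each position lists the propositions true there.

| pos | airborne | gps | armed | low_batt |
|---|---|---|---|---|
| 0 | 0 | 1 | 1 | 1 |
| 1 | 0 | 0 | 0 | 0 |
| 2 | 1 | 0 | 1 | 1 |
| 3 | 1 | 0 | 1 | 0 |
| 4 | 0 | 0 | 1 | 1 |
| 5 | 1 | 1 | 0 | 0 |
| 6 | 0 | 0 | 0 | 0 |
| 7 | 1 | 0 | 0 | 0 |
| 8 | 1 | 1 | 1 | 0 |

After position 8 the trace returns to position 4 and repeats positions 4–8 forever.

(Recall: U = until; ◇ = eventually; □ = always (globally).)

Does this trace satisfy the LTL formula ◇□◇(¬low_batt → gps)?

□◇(¬low_batt → gps) holds at position 0, which is reachable from 0, so ◇□◇(¬low_batt → gps) holds.

Holds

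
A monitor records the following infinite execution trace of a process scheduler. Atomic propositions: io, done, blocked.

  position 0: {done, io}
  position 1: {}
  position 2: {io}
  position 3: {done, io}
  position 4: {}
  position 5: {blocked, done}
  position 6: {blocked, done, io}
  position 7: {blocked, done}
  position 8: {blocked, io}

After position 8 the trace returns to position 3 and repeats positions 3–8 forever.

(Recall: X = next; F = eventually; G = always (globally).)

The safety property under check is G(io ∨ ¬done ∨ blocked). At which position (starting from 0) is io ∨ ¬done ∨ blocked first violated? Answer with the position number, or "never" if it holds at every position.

never

io ∨ ¬done ∨ blocked holds at every position 0..8, and those are all the positions the trace ever visits, so the invariant G(io ∨ ¬done ∨ blocked) is never violated.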